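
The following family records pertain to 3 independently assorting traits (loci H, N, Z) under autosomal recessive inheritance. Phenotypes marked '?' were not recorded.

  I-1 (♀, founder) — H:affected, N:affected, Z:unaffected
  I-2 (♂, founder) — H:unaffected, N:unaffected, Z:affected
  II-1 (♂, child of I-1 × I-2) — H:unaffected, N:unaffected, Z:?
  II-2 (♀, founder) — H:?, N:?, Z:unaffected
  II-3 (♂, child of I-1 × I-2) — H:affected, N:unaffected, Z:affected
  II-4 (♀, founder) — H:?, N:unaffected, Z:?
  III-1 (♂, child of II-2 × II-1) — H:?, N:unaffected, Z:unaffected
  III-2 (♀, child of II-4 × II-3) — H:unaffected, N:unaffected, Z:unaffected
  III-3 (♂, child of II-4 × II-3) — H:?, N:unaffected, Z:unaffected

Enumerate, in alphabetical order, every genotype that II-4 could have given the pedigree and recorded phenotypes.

H/I-1 aff ·: hh
H/I-2 un ·: Hh
H/II-1 un I-1×I-2: Hh
H/II-2 ? ·: HH|Hh|hh
H/II-3 aff I-1×I-2: hh
H/II-4 ? ·: HH|Hh
H/III-1 ? II-2×II-1: HH|Hh|hh
H/III-2 un II-4×II-3: Hh
H/III-3 ? II-4×II-3: Hh|hh
⇒ H over [I-1,I-2,II-1,II-2,II-3,II-4,III-1,III-2,III-3]: 21 consistent
N/I-1 aff ·: nn
N/I-2 un ·: NN|Nn
N/II-1 un I-1×I-2: Nn
N/II-2 ? ·: NN|Nn|nn
N/II-3 un I-1×I-2: Nn
N/II-4 un ·: NN|Nn
N/III-1 un II-2×II-1: NN|Nn
N/III-2 un II-4×II-3: NN|Nn
N/III-3 un II-4×II-3: NN|Nn
⇒ N over [I-1,I-2,II-1,II-2,II-3,II-4,III-1,III-2,III-3]: 80 consistent
Z/I-1 un ·: Zz
Z/I-2 aff ·: zz
Z/II-1 ? I-1×I-2: Zz|zz
Z/II-2 un ·: ZZ|Zz
Z/II-3 aff I-1×I-2: zz
Z/II-4 ? ·: ZZ|Zz
Z/III-1 un II-2×II-1: ZZ|Zz
Z/III-2 un II-4×II-3: Zz
Z/III-3 un II-4×II-3: Zz
⇒ Z over [I-1,I-2,II-1,II-2,II-3,II-4,III-1,III-2,III-3]: 12 consistent

II-4 ∈ {HH NN ZZ, HH NN Zz, HH Nn ZZ, HH Nn Zz, Hh NN ZZ, Hh NN Zz, Hh Nn ZZ, Hh Nn Zz}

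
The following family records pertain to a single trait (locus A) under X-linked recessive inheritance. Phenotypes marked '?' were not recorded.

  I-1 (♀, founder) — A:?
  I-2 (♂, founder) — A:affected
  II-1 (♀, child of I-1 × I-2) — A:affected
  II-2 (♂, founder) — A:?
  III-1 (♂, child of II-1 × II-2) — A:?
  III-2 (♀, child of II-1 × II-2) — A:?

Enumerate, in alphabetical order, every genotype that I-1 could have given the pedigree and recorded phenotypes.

A/I-1 ? ·: X^AX^a|X^aX^a
A/I-2 aff ·: X^aY
A/II-1 aff I-1×I-2: X^aX^a
A/II-2 ? ·: X^AY|X^aY
A/III-1 ? II-1×II-2: X^aY
A/III-2 ? II-1×II-2: X^AX^a|X^aX^a
⇒ A over [I-1,I-2,II-1,II-2,III-1,III-2]: 4 consistent

I-1 ∈ {X^AX^a, X^aX^a}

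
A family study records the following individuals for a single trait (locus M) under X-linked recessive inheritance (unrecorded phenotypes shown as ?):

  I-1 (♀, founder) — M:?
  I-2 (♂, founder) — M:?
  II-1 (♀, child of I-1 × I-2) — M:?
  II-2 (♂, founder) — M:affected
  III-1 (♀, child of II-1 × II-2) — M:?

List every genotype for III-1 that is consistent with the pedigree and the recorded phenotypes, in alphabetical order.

III-1 ∈ {X^MX^m, X^mX^m}

M/I-1 ? ·: X^MX^M|X^MX^m|X^mX^m
M/I-2 ? ·: X^MY|X^mY
M/II-1 ? I-1×I-2: X^MX^M|X^MX^m|X^mX^m
M/II-2 aff ·: X^mY
M/III-1 ? II-1×II-2: X^MX^m|X^mX^m
⇒ M over [I-1,I-2,II-1,II-2,III-1]: 12 consistent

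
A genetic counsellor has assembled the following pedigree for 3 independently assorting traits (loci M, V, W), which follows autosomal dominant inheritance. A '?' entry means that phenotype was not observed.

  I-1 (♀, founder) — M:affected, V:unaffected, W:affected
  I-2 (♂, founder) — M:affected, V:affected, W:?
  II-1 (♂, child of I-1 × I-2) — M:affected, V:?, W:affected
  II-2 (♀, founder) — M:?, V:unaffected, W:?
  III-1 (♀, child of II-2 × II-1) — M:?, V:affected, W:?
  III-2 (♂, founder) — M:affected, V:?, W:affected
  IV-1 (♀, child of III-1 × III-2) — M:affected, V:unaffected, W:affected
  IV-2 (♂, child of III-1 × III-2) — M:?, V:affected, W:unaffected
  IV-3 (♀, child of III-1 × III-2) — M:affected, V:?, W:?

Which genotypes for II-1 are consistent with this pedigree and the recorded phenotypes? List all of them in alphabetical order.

M/I-1 aff ·: Mm|MM
M/I-2 aff ·: Mm|MM
M/II-1 aff I-1×I-2: Mm|MM
M/II-2 ? ·: mm|Mm|MM
M/III-1 ? II-2×II-1: mm|Mm|MM
M/III-2 aff ·: Mm|MM
M/IV-1 aff III-1×III-2: Mm|MM
M/IV-2 ? III-1×III-2: mm|Mm|MM
M/IV-3 aff III-1×III-2: Mm|MM
⇒ M over [I-1,I-2,II-1,II-2,III-1,III-2,IV-1,IV-2,IV-3]: 484 consistent
V/I-1 un ·: vv
V/I-2 aff ·: Vv|VV
V/II-1 ? I-1×I-2: Vv
V/II-2 un ·: vv
V/III-1 aff II-2×II-1: Vv
V/III-2 ? ·: vv|Vv
V/IV-1 un III-1×III-2: vv
V/IV-2 aff III-1×III-2: Vv|VV
V/IV-3 ? III-1×III-2: vv|Vv|VV
⇒ V over [I-1,I-2,II-1,II-2,III-1,III-2,IV-1,IV-2,IV-3]: 16 consistent
W/I-1 aff ·: Ww|WW
W/I-2 ? ·: ww|Ww|WW
W/II-1 aff I-1×I-2: Ww|WW
W/II-2 ? ·: ww|Ww|WW
W/III-1 ? II-2×II-1: ww|Ww
W/III-2 aff ·: Ww
W/IV-1 aff III-1×III-2: Ww|WW
W/IV-2 un III-1×III-2: ww
W/IV-3 ? III-1×III-2: ww|Ww|WW
⇒ W over [I-1,I-2,II-1,II-2,III-1,III-2,IV-1,IV-2,IV-3]: 158 consistent

II-1 ∈ {MM Vv WW, MM Vv Ww, Mm Vv WW, Mm Vv Ww}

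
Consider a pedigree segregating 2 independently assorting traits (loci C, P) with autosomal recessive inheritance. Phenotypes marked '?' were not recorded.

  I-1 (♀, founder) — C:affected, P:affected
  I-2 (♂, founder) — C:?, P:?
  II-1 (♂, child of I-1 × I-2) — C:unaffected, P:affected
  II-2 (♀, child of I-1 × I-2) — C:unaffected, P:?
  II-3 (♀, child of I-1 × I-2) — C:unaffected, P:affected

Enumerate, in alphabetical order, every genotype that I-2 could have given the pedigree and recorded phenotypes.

I-2 ∈ {CC Pp, CC pp, Cc Pp, Cc pp}

C/I-1 aff ·: cc
C/I-2 ? ·: CC|Cc
C/II-1 un I-1×I-2: Cc
C/II-2 un I-1×I-2: Cc
C/II-3 un I-1×I-2: Cc
⇒ C over [I-1,I-2,II-1,II-2,II-3]: 2 consistent
P/I-1 aff ·: pp
P/I-2 ? ·: Pp|pp
P/II-1 aff I-1×I-2: pp
P/II-2 ? I-1×I-2: Pp|pp
P/II-3 aff I-1×I-2: pp
⇒ P over [I-1,I-2,II-1,II-2,II-3]: 3 consistent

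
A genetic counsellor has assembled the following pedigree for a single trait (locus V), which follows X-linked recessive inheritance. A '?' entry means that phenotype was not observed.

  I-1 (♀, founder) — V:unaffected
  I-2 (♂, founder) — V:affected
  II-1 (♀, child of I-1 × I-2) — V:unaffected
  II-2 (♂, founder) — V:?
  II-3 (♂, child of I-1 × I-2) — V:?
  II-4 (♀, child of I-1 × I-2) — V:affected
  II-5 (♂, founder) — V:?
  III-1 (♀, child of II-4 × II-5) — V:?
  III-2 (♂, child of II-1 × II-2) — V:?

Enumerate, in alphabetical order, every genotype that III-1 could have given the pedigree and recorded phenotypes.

III-1 ∈ {X^VX^v, X^vX^v}

V/I-1 un ·: X^VX^v
V/I-2 aff ·: X^vY
V/II-1 un I-1×I-2: X^VX^v
V/II-2 ? ·: X^VY|X^vY
V/II-3 ? I-1×I-2: X^VY|X^vY
V/II-4 aff I-1×I-2: X^vX^v
V/II-5 ? ·: X^VY|X^vY
V/III-1 ? II-4×II-5: X^VX^v|X^vX^v
V/III-2 ? II-1×II-2: X^VY|X^vY
⇒ V over [I-1,I-2,II-1,II-2,II-3,II-4,II-5,III-1,III-2]: 16 consistent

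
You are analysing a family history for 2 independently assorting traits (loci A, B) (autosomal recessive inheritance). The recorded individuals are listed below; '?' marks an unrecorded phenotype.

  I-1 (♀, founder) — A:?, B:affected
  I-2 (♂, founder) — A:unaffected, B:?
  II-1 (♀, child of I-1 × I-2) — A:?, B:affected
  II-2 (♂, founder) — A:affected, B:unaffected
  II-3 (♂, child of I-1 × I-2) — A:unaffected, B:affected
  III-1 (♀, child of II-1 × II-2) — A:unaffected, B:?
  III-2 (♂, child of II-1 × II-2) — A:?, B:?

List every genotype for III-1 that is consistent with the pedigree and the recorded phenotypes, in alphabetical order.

III-1 ∈ {Aa Bb, Aa bb}

A/I-1 ? ·: AA|Aa|aa
A/I-2 un ·: AA|Aa
A/II-1 ? I-1×I-2: AA|Aa
A/II-2 aff ·: aa
A/II-3 un I-1×I-2: AA|Aa
A/III-1 un II-1×II-2: Aa
A/III-2 ? II-1×II-2: Aa|aa
⇒ A over [I-1,I-2,II-1,II-2,II-3,III-1,III-2]: 23 consistent
B/I-1 aff ·: bb
B/I-2 ? ·: Bb|bb
B/II-1 aff I-1×I-2: bb
B/II-2 un ·: BB|Bb
B/II-3 aff I-1×I-2: bb
B/III-1 ? II-1×II-2: Bb|bb
B/III-2 ? II-1×II-2: Bb|bb
⇒ B over [I-1,I-2,II-1,II-2,II-3,III-1,III-2]: 10 consistent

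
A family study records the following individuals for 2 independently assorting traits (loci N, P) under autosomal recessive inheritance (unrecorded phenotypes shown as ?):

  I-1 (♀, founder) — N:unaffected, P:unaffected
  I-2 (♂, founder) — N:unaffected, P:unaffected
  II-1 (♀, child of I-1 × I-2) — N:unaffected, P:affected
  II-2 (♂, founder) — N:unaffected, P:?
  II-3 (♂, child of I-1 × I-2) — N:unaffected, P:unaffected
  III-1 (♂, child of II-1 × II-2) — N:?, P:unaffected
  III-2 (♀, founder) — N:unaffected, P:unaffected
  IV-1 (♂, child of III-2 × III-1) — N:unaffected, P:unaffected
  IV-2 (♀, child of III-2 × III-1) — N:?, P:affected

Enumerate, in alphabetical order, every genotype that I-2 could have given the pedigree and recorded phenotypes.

N/I-1 un ·: NN|Nn
N/I-2 un ·: NN|Nn
N/II-1 un I-1×I-2: NN|Nn
N/II-2 un ·: NN|Nn
N/II-3 un I-1×I-2: NN|Nn
N/III-1 ? II-1×II-2: NN|Nn|nn
N/III-2 un ·: NN|Nn
N/IV-1 un III-2×III-1: NN|Nn
N/IV-2 ? III-2×III-1: NN|Nn|nn
⇒ N over [I-1,I-2,II-1,II-2,II-3,III-1,III-2,IV-1,IV-2]: 338 consistent
P/I-1 un ·: Pp
P/I-2 un ·: Pp
P/II-1 aff I-1×I-2: pp
P/II-2 ? ·: PP|Pp
P/II-3 un I-1×I-2: PP|Pp
P/III-1 un II-1×II-2: Pp
P/III-2 un ·: Pp
P/IV-1 un III-2×III-1: PP|Pp
P/IV-2 aff III-2×III-1: pp
⇒ P over [I-1,I-2,II-1,II-2,II-3,III-1,III-2,IV-1,IV-2]: 8 consistent

I-2 ∈ {NN Pp, Nn Pp}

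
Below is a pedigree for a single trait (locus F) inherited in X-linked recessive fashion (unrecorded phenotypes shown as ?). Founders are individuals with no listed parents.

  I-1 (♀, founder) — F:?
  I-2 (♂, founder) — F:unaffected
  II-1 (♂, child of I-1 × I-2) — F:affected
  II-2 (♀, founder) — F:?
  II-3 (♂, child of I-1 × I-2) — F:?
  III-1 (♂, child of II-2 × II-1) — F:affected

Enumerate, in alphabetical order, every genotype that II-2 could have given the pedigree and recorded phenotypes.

F/I-1 ? ·: X^FX^f|X^fX^f
F/I-2 un ·: X^FY
F/II-1 aff I-1×I-2: X^fY
F/II-2 ? ·: X^FX^f|X^fX^f
F/II-3 ? I-1×I-2: X^FY|X^fY
F/III-1 aff II-2×II-1: X^fY
⇒ F over [I-1,I-2,II-1,II-2,II-3,III-1]: 6 consistent

II-2 ∈ {X^FX^f, X^fX^f}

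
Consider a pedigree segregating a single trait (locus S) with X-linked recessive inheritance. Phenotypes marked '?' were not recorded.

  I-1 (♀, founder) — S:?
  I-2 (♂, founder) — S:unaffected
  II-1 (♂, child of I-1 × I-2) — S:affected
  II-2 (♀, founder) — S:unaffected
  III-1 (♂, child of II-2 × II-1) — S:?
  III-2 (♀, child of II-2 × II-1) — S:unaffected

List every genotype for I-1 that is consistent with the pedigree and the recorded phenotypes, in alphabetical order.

I-1 ∈ {X^SX^s, X^sX^s}

S/I-1 ? ·: X^SX^s|X^sX^s
S/I-2 un ·: X^SY
S/II-1 aff I-1×I-2: X^sY
S/II-2 un ·: X^SX^S|X^SX^s
S/III-1 ? II-2×II-1: X^SY|X^sY
S/III-2 un II-2×II-1: X^SX^s
⇒ S over [I-1,I-2,II-1,II-2,III-1,III-2]: 6 consistent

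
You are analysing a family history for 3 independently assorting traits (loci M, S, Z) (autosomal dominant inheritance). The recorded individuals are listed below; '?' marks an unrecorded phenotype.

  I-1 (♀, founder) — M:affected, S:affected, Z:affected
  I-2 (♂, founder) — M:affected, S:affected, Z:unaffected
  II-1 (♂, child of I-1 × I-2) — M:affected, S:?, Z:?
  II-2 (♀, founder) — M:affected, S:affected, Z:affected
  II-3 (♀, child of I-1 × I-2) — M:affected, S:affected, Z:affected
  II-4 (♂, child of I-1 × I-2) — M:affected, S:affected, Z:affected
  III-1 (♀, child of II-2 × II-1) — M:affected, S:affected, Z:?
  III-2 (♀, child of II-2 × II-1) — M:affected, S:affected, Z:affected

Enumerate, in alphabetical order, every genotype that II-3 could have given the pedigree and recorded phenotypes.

II-3 ∈ {MM SS Zz, MM Ss Zz, Mm SS Zz, Mm Ss Zz}

M/I-1 aff ·: Mm|MM
M/I-2 aff ·: Mm|MM
M/II-1 aff I-1×I-2: Mm|MM
M/II-2 aff ·: Mm|MM
M/II-3 aff I-1×I-2: Mm|MM
M/II-4 aff I-1×I-2: Mm|MM
M/III-1 aff II-2×II-1: Mm|MM
M/III-2 aff II-2×II-1: Mm|MM
⇒ M over [I-1,I-2,II-1,II-2,II-3,II-4,III-1,III-2]: 161 consistent
S/I-1 aff ·: Ss|SS
S/I-2 aff ·: Ss|SS
S/II-1 ? I-1×I-2: ss|Ss|SS
S/II-2 aff ·: Ss|SS
S/II-3 aff I-1×I-2: Ss|SS
S/II-4 aff I-1×I-2: Ss|SS
S/III-1 aff II-2×II-1: Ss|SS
S/III-2 aff II-2×II-1: Ss|SS
⇒ S over [I-1,I-2,II-1,II-2,II-3,II-4,III-1,III-2]: 169 consistent
Z/I-1 aff ·: Zz|ZZ
Z/I-2 un ·: zz
Z/II-1 ? I-1×I-2: zz|Zz
Z/II-2 aff ·: Zz|ZZ
Z/II-3 aff I-1×I-2: Zz
Z/II-4 aff I-1×I-2: Zz
Z/III-1 ? II-2×II-1: zz|Zz|ZZ
Z/III-2 aff II-2×II-1: Zz|ZZ
⇒ Z over [I-1,I-2,II-1,II-2,II-3,II-4,III-1,III-2]: 23 consistent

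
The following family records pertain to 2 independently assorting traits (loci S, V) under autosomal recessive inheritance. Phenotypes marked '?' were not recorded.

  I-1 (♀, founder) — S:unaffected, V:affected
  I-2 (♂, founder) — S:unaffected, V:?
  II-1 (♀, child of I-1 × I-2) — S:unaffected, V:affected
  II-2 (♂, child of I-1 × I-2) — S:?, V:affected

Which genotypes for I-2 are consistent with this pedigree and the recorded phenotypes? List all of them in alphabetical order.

S/I-1 un ·: SS|Ss
S/I-2 un ·: SS|Ss
S/II-1 un I-1×I-2: SS|Ss
S/II-2 ? I-1×I-2: SS|Ss|ss
⇒ S over [I-1,I-2,II-1,II-2]: 15 consistent
V/I-1 aff ·: vv
V/I-2 ? ·: Vv|vv
V/II-1 aff I-1×I-2: vv
V/II-2 aff I-1×I-2: vv
⇒ V over [I-1,I-2,II-1,II-2]: 2 consistent

I-2 ∈ {SS Vv, SS vv, Ss Vv, Ss vv}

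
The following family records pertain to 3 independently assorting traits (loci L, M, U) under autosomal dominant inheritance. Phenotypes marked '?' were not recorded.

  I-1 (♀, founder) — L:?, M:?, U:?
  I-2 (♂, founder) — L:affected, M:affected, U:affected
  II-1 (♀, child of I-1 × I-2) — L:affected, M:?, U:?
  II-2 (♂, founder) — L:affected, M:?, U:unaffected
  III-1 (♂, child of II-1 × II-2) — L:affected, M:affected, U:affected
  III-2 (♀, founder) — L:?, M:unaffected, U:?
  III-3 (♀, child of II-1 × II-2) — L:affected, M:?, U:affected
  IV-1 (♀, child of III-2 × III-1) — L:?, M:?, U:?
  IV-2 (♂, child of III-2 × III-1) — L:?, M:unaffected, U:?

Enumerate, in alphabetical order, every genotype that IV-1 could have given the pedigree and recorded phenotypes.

L/I-1 ? ·: ll|Ll|LL
L/I-2 aff ·: Ll|LL
L/II-1 aff I-1×I-2: Ll|LL
L/II-2 aff ·: Ll|LL
L/III-1 aff II-1×II-2: Ll|LL
L/III-2 ? ·: ll|Ll|LL
L/III-3 aff II-1×II-2: Ll|LL
L/IV-1 ? III-2×III-1: ll|Ll|LL
L/IV-2 ? III-2×III-1: ll|Ll|LL
⇒ L over [I-1,I-2,II-1,II-2,III-1,III-2,III-3,IV-1,IV-2]: 668 consistent
M/I-1 ? ·: mm|Mm|MM
M/I-2 aff ·: Mm|MM
M/II-1 ? I-1×I-2: mm|Mm|MM
M/II-2 ? ·: mm|Mm|MM
M/III-1 aff II-1×II-2: Mm
M/III-2 un ·: mm
M/III-3 ? II-1×II-2: mm|Mm|MM
M/IV-1 ? III-2×III-1: mm|Mm
M/IV-2 un III-2×III-1: mm
⇒ M over [I-1,I-2,II-1,II-2,III-1,III-2,III-3,IV-1,IV-2]: 106 consistent
U/I-1 ? ·: uu|Uu|UU
U/I-2 aff ·: Uu|UU
U/II-1 ? I-1×I-2: Uu|UU
U/II-2 un ·: uu
U/III-1 aff II-1×II-2: Uu
U/III-2 ? ·: uu|Uu|UU
U/III-3 aff II-1×II-2: Uu
U/IV-1 ? III-2×III-1: uu|Uu|UU
U/IV-2 ? III-2×III-1: uu|Uu|UU
⇒ U over [I-1,I-2,II-1,II-2,III-1,III-2,III-3,IV-1,IV-2]: 153 consistent

IV-1 ∈ {LL Mm UU, LL Mm Uu, LL Mm uu, LL mm UU, LL mm Uu, LL mm uu, Ll Mm UU, Ll Mm Uu, Ll Mm uu, Ll mm UU, Ll mm Uu, Ll mm uu, ll Mm UU, ll Mm Uu, ll Mm uu, ll mm UU, ll mm Uu, ll mm uu}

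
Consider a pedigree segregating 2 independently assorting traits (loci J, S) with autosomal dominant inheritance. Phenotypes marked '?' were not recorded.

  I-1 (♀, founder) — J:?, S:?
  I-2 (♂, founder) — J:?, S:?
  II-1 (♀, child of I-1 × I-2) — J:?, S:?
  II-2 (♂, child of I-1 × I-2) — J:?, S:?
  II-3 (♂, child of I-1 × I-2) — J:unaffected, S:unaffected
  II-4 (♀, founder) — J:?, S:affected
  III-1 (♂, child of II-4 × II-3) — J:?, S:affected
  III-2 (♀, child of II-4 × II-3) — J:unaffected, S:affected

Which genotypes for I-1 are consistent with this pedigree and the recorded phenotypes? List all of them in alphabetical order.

I-1 ∈ {Jj Ss, Jj ss, jj Ss, jj ss}

J/I-1 ? ·: jj|Jj
J/I-2 ? ·: jj|Jj
J/II-1 ? I-1×I-2: jj|Jj|JJ
J/II-2 ? I-1×I-2: jj|Jj|JJ
J/II-3 un I-1×I-2: jj
J/II-4 ? ·: jj|Jj
J/III-1 ? II-4×II-3: jj|Jj
J/III-2 un II-4×II-3: jj
⇒ J over [I-1,I-2,II-1,II-2,II-3,II-4,III-1,III-2]: 54 consistent
S/I-1 ? ·: ss|Ss
S/I-2 ? ·: ss|Ss
S/II-1 ? I-1×I-2: ss|Ss|SS
S/II-2 ? I-1×I-2: ss|Ss|SS
S/II-3 un I-1×I-2: ss
S/II-4 aff ·: Ss|SS
S/III-1 aff II-4×II-3: Ss
S/III-2 aff II-4×II-3: Ss
⇒ S over [I-1,I-2,II-1,II-2,II-3,II-4,III-1,III-2]: 36 consistent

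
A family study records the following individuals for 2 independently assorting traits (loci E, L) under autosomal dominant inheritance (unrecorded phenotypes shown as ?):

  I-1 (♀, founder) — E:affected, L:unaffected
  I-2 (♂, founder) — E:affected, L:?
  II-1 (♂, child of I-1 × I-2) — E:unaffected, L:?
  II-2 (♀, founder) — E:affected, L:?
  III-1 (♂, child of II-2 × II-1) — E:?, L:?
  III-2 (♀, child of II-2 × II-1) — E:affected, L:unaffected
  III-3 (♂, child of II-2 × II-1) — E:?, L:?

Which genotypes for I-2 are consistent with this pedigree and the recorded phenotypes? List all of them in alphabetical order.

E/I-1 aff ·: Ee
E/I-2 aff ·: Ee
E/II-1 un I-1×I-2: ee
E/II-2 aff ·: Ee|EE
E/III-1 ? II-2×II-1: ee|Ee
E/III-2 aff II-2×II-1: Ee
E/III-3 ? II-2×II-1: ee|Ee
⇒ E over [I-1,I-2,II-1,II-2,III-1,III-2,III-3]: 5 consistent
L/I-1 un ·: ll
L/I-2 ? ·: ll|Ll|LL
L/II-1 ? I-1×I-2: ll|Ll
L/II-2 ? ·: ll|Ll
L/III-1 ? II-2×II-1: ll|Ll|LL
L/III-2 un II-2×II-1: ll
L/III-3 ? II-2×II-1: ll|Ll|LL
⇒ L over [I-1,I-2,II-1,II-2,III-1,III-2,III-3]: 36 consistent

I-2 ∈ {Ee LL, Ee Ll, Ee ll}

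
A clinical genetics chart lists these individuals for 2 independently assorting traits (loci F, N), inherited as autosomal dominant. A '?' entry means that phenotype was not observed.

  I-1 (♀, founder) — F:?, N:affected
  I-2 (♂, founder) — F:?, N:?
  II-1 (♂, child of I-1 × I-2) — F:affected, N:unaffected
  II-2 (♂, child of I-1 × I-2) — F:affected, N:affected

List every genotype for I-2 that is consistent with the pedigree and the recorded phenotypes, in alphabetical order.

I-2 ∈ {FF Nn, FF nn, Ff Nn, Ff nn, ff Nn, ff nn}

F/I-1 ? ·: ff|Ff|FF
F/I-2 ? ·: ff|Ff|FF
F/II-1 aff I-1×I-2: Ff|FF
F/II-2 aff I-1×I-2: Ff|FF
⇒ F over [I-1,I-2,II-1,II-2]: 17 consistent
N/I-1 aff ·: Nn
N/I-2 ? ·: nn|Nn
N/II-1 un I-1×I-2: nn
N/II-2 aff I-1×I-2: Nn|NN
⇒ N over [I-1,I-2,II-1,II-2]: 3 consistent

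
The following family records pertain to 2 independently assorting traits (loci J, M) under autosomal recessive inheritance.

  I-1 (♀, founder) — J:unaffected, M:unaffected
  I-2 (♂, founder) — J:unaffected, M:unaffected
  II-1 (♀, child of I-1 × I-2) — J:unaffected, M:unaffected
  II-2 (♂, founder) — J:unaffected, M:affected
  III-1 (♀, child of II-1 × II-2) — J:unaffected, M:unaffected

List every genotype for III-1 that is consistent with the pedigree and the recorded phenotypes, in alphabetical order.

J/I-1 un ·: JJ|Jj
J/I-2 un ·: JJ|Jj
J/II-1 un I-1×I-2: JJ|Jj
J/II-2 un ·: JJ|Jj
J/III-1 un II-1×II-2: JJ|Jj
⇒ J over [I-1,I-2,II-1,II-2,III-1]: 24 consistent
M/I-1 un ·: MM|Mm
M/I-2 un ·: MM|Mm
M/II-1 un I-1×I-2: MM|Mm
M/II-2 aff ·: mm
M/III-1 un II-1×II-2: Mm
⇒ M over [I-1,I-2,II-1,II-2,III-1]: 7 consistent

III-1 ∈ {JJ Mm, Jj Mm}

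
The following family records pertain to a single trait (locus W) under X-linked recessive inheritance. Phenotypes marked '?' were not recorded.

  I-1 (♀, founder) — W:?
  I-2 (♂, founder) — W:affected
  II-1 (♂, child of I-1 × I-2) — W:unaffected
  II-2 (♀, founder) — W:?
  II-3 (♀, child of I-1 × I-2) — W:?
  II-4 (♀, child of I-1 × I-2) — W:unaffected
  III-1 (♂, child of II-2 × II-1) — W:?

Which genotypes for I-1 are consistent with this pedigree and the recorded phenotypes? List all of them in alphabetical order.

I-1 ∈ {X^WX^W, X^WX^w}

W/I-1 ? ·: X^WX^W|X^WX^w
W/I-2 aff ·: X^wY
W/II-1 un I-1×I-2: X^WY
W/II-2 ? ·: X^WX^W|X^WX^w|X^wX^w
W/II-3 ? I-1×I-2: X^WX^w|X^wX^w
W/II-4 un I-1×I-2: X^WX^w
W/III-1 ? II-2×II-1: X^WY|X^wY
⇒ W over [I-1,I-2,II-1,II-2,II-3,II-4,III-1]: 12 consistent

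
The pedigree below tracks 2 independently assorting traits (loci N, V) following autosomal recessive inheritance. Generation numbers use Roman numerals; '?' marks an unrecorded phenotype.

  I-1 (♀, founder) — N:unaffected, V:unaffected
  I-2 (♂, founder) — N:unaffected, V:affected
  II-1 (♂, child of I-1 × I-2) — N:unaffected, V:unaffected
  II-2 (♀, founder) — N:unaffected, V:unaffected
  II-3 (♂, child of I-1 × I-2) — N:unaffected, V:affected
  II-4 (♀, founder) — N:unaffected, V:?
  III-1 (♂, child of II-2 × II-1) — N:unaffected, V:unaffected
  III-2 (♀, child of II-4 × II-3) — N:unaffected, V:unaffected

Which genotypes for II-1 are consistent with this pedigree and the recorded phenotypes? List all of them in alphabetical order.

N/I-1 un ·: NN|Nn
N/I-2 un ·: NN|Nn
N/II-1 un I-1×I-2: NN|Nn
N/II-2 un ·: NN|Nn
N/II-3 un I-1×I-2: NN|Nn
N/II-4 un ·: NN|Nn
N/III-1 un II-2×II-1: NN|Nn
N/III-2 un II-4×II-3: NN|Nn
⇒ N over [I-1,I-2,II-1,II-2,II-3,II-4,III-1,III-2]: 156 consistent
V/I-1 un ·: Vv
V/I-2 aff ·: vv
V/II-1 un I-1×I-2: Vv
V/II-2 un ·: VV|Vv
V/II-3 aff I-1×I-2: vv
V/II-4 ? ·: VV|Vv
V/III-1 un II-2×II-1: VV|Vv
V/III-2 un II-4×II-3: Vv
⇒ V over [I-1,I-2,II-1,II-2,II-3,II-4,III-1,III-2]: 8 consistent

II-1 ∈ {NN Vv, Nn Vv}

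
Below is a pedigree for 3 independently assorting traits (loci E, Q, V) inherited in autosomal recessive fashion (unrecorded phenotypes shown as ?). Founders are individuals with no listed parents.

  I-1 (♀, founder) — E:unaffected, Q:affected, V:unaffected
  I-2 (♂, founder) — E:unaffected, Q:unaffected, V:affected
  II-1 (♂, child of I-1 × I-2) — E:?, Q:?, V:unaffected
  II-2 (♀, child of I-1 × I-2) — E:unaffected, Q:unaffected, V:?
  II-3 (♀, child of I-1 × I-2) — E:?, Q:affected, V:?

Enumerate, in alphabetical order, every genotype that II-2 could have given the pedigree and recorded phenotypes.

II-2 ∈ {EE Qq Vv, EE Qq vv, Ee Qq Vv, Ee Qq vv}

E/I-1 un ·: EE|Ee
E/I-2 un ·: EE|Ee
E/II-1 ? I-1×I-2: EE|Ee|ee
E/II-2 un I-1×I-2: EE|Ee
E/II-3 ? I-1×I-2: EE|Ee|ee
⇒ E over [I-1,I-2,II-1,II-2,II-3]: 35 consistent
Q/I-1 aff ·: qq
Q/I-2 un ·: Qq
Q/II-1 ? I-1×I-2: Qq|qq
Q/II-2 un I-1×I-2: Qq
Q/II-3 aff I-1×I-2: qq
⇒ Q over [I-1,I-2,II-1,II-2,II-3]: 2 consistent
V/I-1 un ·: VV|Vv
V/I-2 aff ·: vv
V/II-1 un I-1×I-2: Vv
V/II-2 ? I-1×I-2: Vv|vv
V/II-3 ? I-1×I-2: Vv|vv
⇒ V over [I-1,I-2,II-1,II-2,II-3]: 5 consistent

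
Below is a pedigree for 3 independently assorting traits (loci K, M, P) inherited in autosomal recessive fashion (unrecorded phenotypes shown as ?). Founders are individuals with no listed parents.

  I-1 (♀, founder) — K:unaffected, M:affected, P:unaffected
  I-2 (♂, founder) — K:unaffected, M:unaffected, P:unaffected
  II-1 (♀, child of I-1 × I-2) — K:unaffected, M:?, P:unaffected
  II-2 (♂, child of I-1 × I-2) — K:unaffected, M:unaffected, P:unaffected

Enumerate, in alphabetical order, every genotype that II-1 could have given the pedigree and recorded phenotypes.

II-1 ∈ {KK Mm PP, KK Mm Pp, KK mm PP, KK mm Pp, Kk Mm PP, Kk Mm Pp, Kk mm PP, Kk mm Pp}

K/I-1 un ·: KK|Kk
K/I-2 un ·: KK|Kk
K/II-1 un I-1×I-2: KK|Kk
K/II-2 un I-1×I-2: KK|Kk
⇒ K over [I-1,I-2,II-1,II-2]: 13 consistent
M/I-1 aff ·: mm
M/I-2 un ·: MM|Mm
M/II-1 ? I-1×I-2: Mm|mm
M/II-2 un I-1×I-2: Mm
⇒ M over [I-1,I-2,II-1,II-2]: 3 consistent
P/I-1 un ·: PP|Pp
P/I-2 un ·: PP|Pp
P/II-1 un I-1×I-2: PP|Pp
P/II-2 un I-1×I-2: PP|Pp
⇒ P over [I-1,I-2,II-1,II-2]: 13 consistent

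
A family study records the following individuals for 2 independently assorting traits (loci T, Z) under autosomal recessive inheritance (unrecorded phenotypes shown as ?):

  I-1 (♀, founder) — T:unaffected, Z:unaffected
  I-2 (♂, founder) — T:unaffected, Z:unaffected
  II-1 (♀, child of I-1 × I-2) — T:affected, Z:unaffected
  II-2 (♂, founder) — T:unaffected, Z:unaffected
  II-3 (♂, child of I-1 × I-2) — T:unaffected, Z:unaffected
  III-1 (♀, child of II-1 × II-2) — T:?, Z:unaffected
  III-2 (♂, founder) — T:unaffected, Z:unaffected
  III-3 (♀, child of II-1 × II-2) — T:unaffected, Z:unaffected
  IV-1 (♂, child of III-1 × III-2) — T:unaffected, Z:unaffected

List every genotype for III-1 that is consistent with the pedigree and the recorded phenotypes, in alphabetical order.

T/I-1 un ·: Tt
T/I-2 un ·: Tt
T/II-1 aff I-1×I-2: tt
T/II-2 un ·: TT|Tt
T/II-3 un I-1×I-2: TT|Tt
T/III-1 ? II-1×II-2: Tt|tt
T/III-2 un ·: TT|Tt
T/III-3 un II-1×II-2: Tt
T/IV-1 un III-1×III-2: TT|Tt
⇒ T over [I-1,I-2,II-1,II-2,II-3,III-1,III-2,III-3,IV-1]: 20 consistent
Z/I-1 un ·: ZZ|Zz
Z/I-2 un ·: ZZ|Zz
Z/II-1 un I-1×I-2: ZZ|Zz
Z/II-2 un ·: ZZ|Zz
Z/II-3 un I-1×I-2: ZZ|Zz
Z/III-1 un II-1×II-2: ZZ|Zz
Z/III-2 un ·: ZZ|Zz
Z/III-3 un II-1×II-2: ZZ|Zz
Z/IV-1 un III-1×III-2: ZZ|Zz
⇒ Z over [I-1,I-2,II-1,II-2,II-3,III-1,III-2,III-3,IV-1]: 287 consistent

III-1 ∈ {Tt ZZ, Tt Zz, tt ZZ, tt Zz}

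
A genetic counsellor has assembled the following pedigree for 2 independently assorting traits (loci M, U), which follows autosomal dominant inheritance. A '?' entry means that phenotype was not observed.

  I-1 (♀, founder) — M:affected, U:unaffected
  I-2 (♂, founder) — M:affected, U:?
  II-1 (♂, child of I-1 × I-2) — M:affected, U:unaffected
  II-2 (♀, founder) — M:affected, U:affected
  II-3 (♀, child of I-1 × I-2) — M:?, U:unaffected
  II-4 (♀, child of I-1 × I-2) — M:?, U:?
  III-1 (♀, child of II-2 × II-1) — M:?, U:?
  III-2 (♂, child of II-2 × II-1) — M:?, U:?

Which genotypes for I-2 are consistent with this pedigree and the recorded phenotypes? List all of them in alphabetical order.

I-2 ∈ {MM Uu, MM uu, Mm Uu, Mm uu}

M/I-1 aff ·: Mm|MM
M/I-2 aff ·: Mm|MM
M/II-1 aff I-1×I-2: Mm|MM
M/II-2 aff ·: Mm|MM
M/II-3 ? I-1×I-2: mm|Mm|MM
M/II-4 ? I-1×I-2: mm|Mm|MM
M/III-1 ? II-2×II-1: mm|Mm|MM
M/III-2 ? II-2×II-1: mm|Mm|MM
⇒ M over [I-1,I-2,II-1,II-2,II-3,II-4,III-1,III-2]: 311 consistent
U/I-1 un ·: uu
U/I-2 ? ·: uu|Uu
U/II-1 un I-1×I-2: uu
U/II-2 aff ·: Uu|UU
U/II-3 un I-1×I-2: uu
U/II-4 ? I-1×I-2: uu|Uu
U/III-1 ? II-2×II-1: uu|Uu
U/III-2 ? II-2×II-1: uu|Uu
⇒ U over [I-1,I-2,II-1,II-2,II-3,II-4,III-1,III-2]: 15 consistent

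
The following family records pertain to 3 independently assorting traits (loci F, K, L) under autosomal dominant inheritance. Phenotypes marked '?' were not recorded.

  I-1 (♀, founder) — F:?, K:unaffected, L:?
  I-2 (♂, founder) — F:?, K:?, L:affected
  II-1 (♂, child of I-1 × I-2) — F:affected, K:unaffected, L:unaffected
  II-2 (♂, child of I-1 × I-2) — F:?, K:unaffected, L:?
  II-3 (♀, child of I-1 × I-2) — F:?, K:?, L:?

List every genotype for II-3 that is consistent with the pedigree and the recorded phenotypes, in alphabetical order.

F/I-1 ? ·: ff|Ff|FF
F/I-2 ? ·: ff|Ff|FF
F/II-1 aff I-1×I-2: Ff|FF
F/II-2 ? I-1×I-2: ff|Ff|FF
F/II-3 ? I-1×I-2: ff|Ff|FF
⇒ F over [I-1,I-2,II-1,II-2,II-3]: 45 consistent
K/I-1 un ·: kk
K/I-2 ? ·: kk|Kk
K/II-1 un I-1×I-2: kk
K/II-2 un I-1×I-2: kk
K/II-3 ? I-1×I-2: kk|Kk
⇒ K over [I-1,I-2,II-1,II-2,II-3]: 3 consistent
L/I-1 ? ·: ll|Ll
L/I-2 aff ·: Ll
L/II-1 un I-1×I-2: ll
L/II-2 ? I-1×I-2: ll|Ll|LL
L/II-3 ? I-1×I-2: ll|Ll|LL
⇒ L over [I-1,I-2,II-1,II-2,II-3]: 13 consistent

II-3 ∈ {FF Kk LL, FF Kk Ll, FF Kk ll, FF kk LL, FF kk Ll, FF kk ll, Ff Kk LL, Ff Kk Ll, Ff Kk ll, Ff kk LL, Ff kk Ll, Ff kk ll, ff Kk LL, ff Kk Ll, ff Kk ll, ff kk LL, ff kk Ll, ff kk ll}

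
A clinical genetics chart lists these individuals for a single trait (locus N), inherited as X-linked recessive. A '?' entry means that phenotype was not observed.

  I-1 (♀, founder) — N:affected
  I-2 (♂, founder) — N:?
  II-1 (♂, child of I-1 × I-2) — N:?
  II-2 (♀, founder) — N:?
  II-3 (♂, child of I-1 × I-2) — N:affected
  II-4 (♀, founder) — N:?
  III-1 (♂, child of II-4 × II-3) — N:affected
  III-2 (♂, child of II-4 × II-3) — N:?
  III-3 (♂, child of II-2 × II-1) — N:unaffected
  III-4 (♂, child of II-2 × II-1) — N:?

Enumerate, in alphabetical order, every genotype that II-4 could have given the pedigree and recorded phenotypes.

N/I-1 aff ·: X^nX^n
N/I-2 ? ·: X^NY|X^nY
N/II-1 ? I-1×I-2: X^nY
N/II-2 ? ·: X^NX^N|X^NX^n
N/II-3 aff I-1×I-2: X^nY
N/II-4 ? ·: X^NX^n|X^nX^n
N/III-1 aff II-4×II-3: X^nY
N/III-2 ? II-4×II-3: X^NY|X^nY
N/III-3 un II-2×II-1: X^NY
N/III-4 ? II-2×II-1: X^NY|X^nY
⇒ N over [I-1,I-2,II-1,II-2,II-3,II-4,III-1,III-2,III-3,III-4]: 18 consistent

II-4 ∈ {X^NX^n, X^nX^n}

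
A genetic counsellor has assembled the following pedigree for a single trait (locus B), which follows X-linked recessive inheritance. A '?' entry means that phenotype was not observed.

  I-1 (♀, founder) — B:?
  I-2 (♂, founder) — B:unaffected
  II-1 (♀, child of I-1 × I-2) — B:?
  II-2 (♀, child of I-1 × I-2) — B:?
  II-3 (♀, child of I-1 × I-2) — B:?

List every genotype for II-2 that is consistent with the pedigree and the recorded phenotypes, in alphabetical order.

II-2 ∈ {X^BX^B, X^BX^b}

B/I-1 ? ·: X^BX^B|X^BX^b|X^bX^b
B/I-2 un ·: X^BY
B/II-1 ? I-1×I-2: X^BX^B|X^BX^b
B/II-2 ? I-1×I-2: X^BX^B|X^BX^b
B/II-3 ? I-1×I-2: X^BX^B|X^BX^b
⇒ B over [I-1,I-2,II-1,II-2,II-3]: 10 consistent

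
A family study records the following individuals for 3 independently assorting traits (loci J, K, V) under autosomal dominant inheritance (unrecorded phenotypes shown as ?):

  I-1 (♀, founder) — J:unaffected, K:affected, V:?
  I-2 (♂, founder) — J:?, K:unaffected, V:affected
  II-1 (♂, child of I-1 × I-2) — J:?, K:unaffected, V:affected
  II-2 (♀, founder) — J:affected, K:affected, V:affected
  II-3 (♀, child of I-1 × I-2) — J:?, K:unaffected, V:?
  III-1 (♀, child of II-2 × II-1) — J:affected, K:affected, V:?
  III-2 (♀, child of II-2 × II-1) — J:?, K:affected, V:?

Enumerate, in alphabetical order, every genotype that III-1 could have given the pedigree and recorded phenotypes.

III-1 ∈ {JJ Kk VV, JJ Kk Vv, JJ Kk vv, Jj Kk VV, Jj Kk Vv, Jj Kk vv}

J/I-1 un ·: jj
J/I-2 ? ·: jj|Jj|JJ
J/II-1 ? I-1×I-2: jj|Jj
J/II-2 aff ·: Jj|JJ
J/II-3 ? I-1×I-2: jj|Jj
J/III-1 aff II-2×II-1: Jj|JJ
J/III-2 ? II-2×II-1: jj|Jj|JJ
⇒ J over [I-1,I-2,II-1,II-2,II-3,III-1,III-2]: 39 consistent
K/I-1 aff ·: Kk
K/I-2 un ·: kk
K/II-1 un I-1×I-2: kk
K/II-2 aff ·: Kk|KK
K/II-3 un I-1×I-2: kk
K/III-1 aff II-2×II-1: Kk
K/III-2 aff II-2×II-1: Kk
⇒ K over [I-1,I-2,II-1,II-2,II-3,III-1,III-2]: 2 consistent
V/I-1 ? ·: vv|Vv|VV
V/I-2 aff ·: Vv|VV
V/II-1 aff I-1×I-2: Vv|VV
V/II-2 aff ·: Vv|VV
V/II-3 ? I-1×I-2: vv|Vv|VV
V/III-1 ? II-2×II-1: vv|Vv|VV
V/III-2 ? II-2×II-1: vv|Vv|VV
⇒ V over [I-1,I-2,II-1,II-2,II-3,III-1,III-2]: 170 consistent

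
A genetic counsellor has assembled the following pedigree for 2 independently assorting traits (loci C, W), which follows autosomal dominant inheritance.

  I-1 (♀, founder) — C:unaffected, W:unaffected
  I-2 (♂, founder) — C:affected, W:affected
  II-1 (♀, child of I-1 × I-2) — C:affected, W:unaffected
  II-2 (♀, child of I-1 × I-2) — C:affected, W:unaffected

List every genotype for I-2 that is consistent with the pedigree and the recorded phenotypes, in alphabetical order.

C/I-1 un ·: cc
C/I-2 aff ·: Cc|CC
C/II-1 aff I-1×I-2: Cc
C/II-2 aff I-1×I-2: Cc
⇒ C over [I-1,I-2,II-1,II-2]: 2 consistent
W/I-1 un ·: ww
W/I-2 aff ·: Ww
W/II-1 un I-1×I-2: ww
W/II-2 un I-1×I-2: ww
⇒ W over [I-1,I-2,II-1,II-2]: 1 consistent

I-2 ∈ {CC Ww, Cc Ww}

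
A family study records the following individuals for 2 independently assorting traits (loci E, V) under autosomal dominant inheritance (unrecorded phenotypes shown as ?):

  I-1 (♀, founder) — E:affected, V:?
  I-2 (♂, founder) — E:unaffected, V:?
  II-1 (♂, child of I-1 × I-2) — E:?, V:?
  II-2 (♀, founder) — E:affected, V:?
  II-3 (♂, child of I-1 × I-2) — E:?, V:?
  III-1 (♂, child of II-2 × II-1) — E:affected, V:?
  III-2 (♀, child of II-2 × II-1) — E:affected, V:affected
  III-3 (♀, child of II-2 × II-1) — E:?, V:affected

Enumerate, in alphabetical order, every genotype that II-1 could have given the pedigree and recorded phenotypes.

E/I-1 aff ·: Ee|EE
E/I-2 un ·: ee
E/II-1 ? I-1×I-2: ee|Ee
E/II-2 aff ·: Ee|EE
E/II-3 ? I-1×I-2: ee|Ee
E/III-1 aff II-2×II-1: Ee|EE
E/III-2 aff II-2×II-1: Ee|EE
E/III-3 ? II-2×II-1: ee|Ee|EE
⇒ E over [I-1,I-2,II-1,II-2,II-3,III-1,III-2,III-3]: 66 consistent
V/I-1 ? ·: vv|Vv|VV
V/I-2 ? ·: vv|Vv|VV
V/II-1 ? I-1×I-2: vv|Vv|VV
V/II-2 ? ·: vv|Vv|VV
V/II-3 ? I-1×I-2: vv|Vv|VV
V/III-1 ? II-2×II-1: vv|Vv|VV
V/III-2 aff II-2×II-1: Vv|VV
V/III-3 aff II-2×II-1: Vv|VV
⇒ V over [I-1,I-2,II-1,II-2,II-3,III-1,III-2,III-3]: 390 consistent

II-1 ∈ {Ee VV, Ee Vv, Ee vv, ee VV, ee Vv, ee vv}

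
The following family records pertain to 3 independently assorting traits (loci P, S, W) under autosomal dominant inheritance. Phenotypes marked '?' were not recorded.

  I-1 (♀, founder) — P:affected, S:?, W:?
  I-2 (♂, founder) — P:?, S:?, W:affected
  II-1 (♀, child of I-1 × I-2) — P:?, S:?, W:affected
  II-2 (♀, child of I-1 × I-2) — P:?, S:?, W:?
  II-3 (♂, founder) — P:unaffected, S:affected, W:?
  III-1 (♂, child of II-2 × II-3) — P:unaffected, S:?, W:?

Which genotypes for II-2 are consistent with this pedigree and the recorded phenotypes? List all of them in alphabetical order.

P/I-1 aff ·: Pp|PP
P/I-2 ? ·: pp|Pp|PP
P/II-1 ? I-1×I-2: pp|Pp|PP
P/II-2 ? I-1×I-2: pp|Pp
P/II-3 un ·: pp
P/III-1 un II-2×II-3: pp
⇒ P over [I-1,I-2,II-1,II-2,II-3,III-1]: 15 consistent
S/I-1 ? ·: ss|Ss|SS
S/I-2 ? ·: ss|Ss|SS
S/II-1 ? I-1×I-2: ss|Ss|SS
S/II-2 ? I-1×I-2: ss|Ss|SS
S/II-3 aff ·: Ss|SS
S/III-1 ? II-2×II-3: ss|Ss|SS
⇒ S over [I-1,I-2,II-1,II-2,II-3,III-1]: 113 consistent
W/I-1 ? ·: ww|Ww|WW
W/I-2 aff ·: Ww|WW
W/II-1 aff I-1×I-2: Ww|WW
W/II-2 ? I-1×I-2: ww|Ww|WW
W/II-3 ? ·: ww|Ww|WW
W/III-1 ? II-2×II-3: ww|Ww|WW
⇒ W over [I-1,I-2,II-1,II-2,II-3,III-1]: 96 consistent

II-2 ∈ {Pp SS WW, Pp SS Ww, Pp SS ww, Pp Ss WW, Pp Ss Ww, Pp Ss ww, Pp ss WW, Pp ss Ww, Pp ss ww, pp SS WW, pp SS Ww, pp SS ww, pp Ss WW, pp Ss Ww, pp Ss ww, pp ss WW, pp ss Ww, pp ss ww}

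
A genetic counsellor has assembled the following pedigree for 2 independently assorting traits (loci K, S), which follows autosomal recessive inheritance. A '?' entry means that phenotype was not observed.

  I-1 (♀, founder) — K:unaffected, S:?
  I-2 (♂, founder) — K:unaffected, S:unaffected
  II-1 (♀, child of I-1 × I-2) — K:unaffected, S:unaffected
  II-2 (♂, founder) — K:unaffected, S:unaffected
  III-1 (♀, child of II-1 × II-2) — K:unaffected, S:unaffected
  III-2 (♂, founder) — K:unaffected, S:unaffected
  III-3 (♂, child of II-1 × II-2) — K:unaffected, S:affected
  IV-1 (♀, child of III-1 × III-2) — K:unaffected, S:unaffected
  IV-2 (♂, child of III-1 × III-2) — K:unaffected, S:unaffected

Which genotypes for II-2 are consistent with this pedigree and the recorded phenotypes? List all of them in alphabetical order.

II-2 ∈ {KK Ss, Kk Ss}

K/I-1 un ·: KK|Kk
K/I-2 un ·: KK|Kk
K/II-1 un I-1×I-2: KK|Kk
K/II-2 un ·: KK|Kk
K/III-1 un II-1×II-2: KK|Kk
K/III-2 un ·: KK|Kk
K/III-3 un II-1×II-2: KK|Kk
K/IV-1 un III-1×III-2: KK|Kk
K/IV-2 un III-1×III-2: KK|Kk
⇒ K over [I-1,I-2,II-1,II-2,III-1,III-2,III-3,IV-1,IV-2]: 280 consistent
S/I-1 ? ·: SS|Ss|ss
S/I-2 un ·: SS|Ss
S/II-1 un I-1×I-2: Ss
S/II-2 un ·: Ss
S/III-1 un II-1×II-2: SS|Ss
S/III-2 un ·: SS|Ss
S/III-3 aff II-1×II-2: ss
S/IV-1 un III-1×III-2: SS|Ss
S/IV-2 un III-1×III-2: SS|Ss
⇒ S over [I-1,I-2,II-1,II-2,III-1,III-2,III-3,IV-1,IV-2]: 65 consistent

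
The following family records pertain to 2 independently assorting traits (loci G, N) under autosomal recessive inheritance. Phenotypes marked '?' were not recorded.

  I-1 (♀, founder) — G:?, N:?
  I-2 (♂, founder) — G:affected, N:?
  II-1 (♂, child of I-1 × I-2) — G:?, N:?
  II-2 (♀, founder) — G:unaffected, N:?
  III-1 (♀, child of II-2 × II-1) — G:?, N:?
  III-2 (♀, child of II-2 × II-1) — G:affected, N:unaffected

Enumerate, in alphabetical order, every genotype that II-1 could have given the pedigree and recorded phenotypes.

II-1 ∈ {Gg NN, Gg Nn, Gg nn, gg NN, gg Nn, gg nn}

G/I-1 ? ·: GG|Gg|gg
G/I-2 aff ·: gg
G/II-1 ? I-1×I-2: Gg|gg
G/II-2 un ·: Gg
G/III-1 ? II-2×II-1: GG|Gg|gg
G/III-2 aff II-2×II-1: gg
⇒ G over [I-1,I-2,II-1,II-2,III-1,III-2]: 10 consistent
N/I-1 ? ·: NN|Nn|nn
N/I-2 ? ·: NN|Nn|nn
N/II-1 ? I-1×I-2: NN|Nn|nn
N/II-2 ? ·: NN|Nn|nn
N/III-1 ? II-2×II-1: NN|Nn|nn
N/III-2 un II-2×II-1: NN|Nn
⇒ N over [I-1,I-2,II-1,II-2,III-1,III-2]: 120 consistent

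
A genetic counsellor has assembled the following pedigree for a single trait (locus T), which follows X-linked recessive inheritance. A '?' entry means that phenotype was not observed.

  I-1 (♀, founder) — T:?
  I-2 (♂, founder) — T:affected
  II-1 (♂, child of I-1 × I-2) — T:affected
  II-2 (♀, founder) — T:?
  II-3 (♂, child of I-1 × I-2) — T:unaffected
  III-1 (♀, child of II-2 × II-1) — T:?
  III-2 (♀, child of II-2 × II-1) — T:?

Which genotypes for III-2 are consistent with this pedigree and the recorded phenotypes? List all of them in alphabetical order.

III-2 ∈ {X^TX^t, X^tX^t}

T/I-1 ? ·: X^TX^t
T/I-2 aff ·: X^tY
T/II-1 aff I-1×I-2: X^tY
T/II-2 ? ·: X^TX^T|X^TX^t|X^tX^t
T/II-3 un I-1×I-2: X^TY
T/III-1 ? II-2×II-1: X^TX^t|X^tX^t
T/III-2 ? II-2×II-1: X^TX^t|X^tX^t
⇒ T over [I-1,I-2,II-1,II-2,II-3,III-1,III-2]: 6 consistent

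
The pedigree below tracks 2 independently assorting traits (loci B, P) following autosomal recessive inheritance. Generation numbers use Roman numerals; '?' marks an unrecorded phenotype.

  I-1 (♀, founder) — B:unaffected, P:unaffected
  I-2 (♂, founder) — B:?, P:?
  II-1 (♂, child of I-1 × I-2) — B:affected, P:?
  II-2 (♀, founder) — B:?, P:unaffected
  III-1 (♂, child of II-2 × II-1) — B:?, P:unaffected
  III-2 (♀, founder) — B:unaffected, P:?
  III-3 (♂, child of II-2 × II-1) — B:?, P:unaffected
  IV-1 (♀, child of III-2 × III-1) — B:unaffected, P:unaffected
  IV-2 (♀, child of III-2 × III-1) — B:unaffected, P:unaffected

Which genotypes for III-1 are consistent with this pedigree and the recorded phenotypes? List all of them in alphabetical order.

III-1 ∈ {Bb PP, Bb Pp, bb PP, bb Pp}

B/I-1 un ·: Bb
B/I-2 ? ·: Bb|bb
B/II-1 aff I-1×I-2: bb
B/II-2 ? ·: BB|Bb|bb
B/III-1 ? II-2×II-1: Bb|bb
B/III-2 un ·: BB|Bb
B/III-3 ? II-2×II-1: Bb|bb
B/IV-1 un III-2×III-1: BB|Bb
B/IV-2 un III-2×III-1: BB|Bb
⇒ B over [I-1,I-2,II-1,II-2,III-1,III-2,III-3,IV-1,IV-2]: 60 consistent
P/I-1 un ·: PP|Pp
P/I-2 ? ·: PP|Pp|pp
P/II-1 ? I-1×I-2: PP|Pp|pp
P/II-2 un ·: PP|Pp
P/III-1 un II-2×II-1: PP|Pp
P/III-2 ? ·: PP|Pp|pp
P/III-3 un II-2×II-1: PP|Pp
P/IV-1 un III-2×III-1: PP|Pp
P/IV-2 un III-2×III-1: PP|Pp
⇒ P over [I-1,I-2,II-1,II-2,III-1,III-2,III-3,IV-1,IV-2]: 480 consistent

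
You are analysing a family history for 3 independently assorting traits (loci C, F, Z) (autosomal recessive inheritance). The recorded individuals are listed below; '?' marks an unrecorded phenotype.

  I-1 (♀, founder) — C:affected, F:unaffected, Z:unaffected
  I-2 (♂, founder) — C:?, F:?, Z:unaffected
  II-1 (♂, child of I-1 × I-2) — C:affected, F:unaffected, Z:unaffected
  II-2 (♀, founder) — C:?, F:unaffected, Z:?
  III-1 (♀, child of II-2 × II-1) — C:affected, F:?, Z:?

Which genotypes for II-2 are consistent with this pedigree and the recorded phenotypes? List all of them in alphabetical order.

C/I-1 aff ·: cc
C/I-2 ? ·: Cc|cc
C/II-1 aff I-1×I-2: cc
C/II-2 ? ·: Cc|cc
C/III-1 aff II-2×II-1: cc
⇒ C over [I-1,I-2,II-1,II-2,III-1]: 4 consistent
F/I-1 un ·: FF|Ff
F/I-2 ? ·: FF|Ff|ff
F/II-1 un I-1×I-2: FF|Ff
F/II-2 un ·: FF|Ff
F/III-1 ? II-2×II-1: FF|Ff|ff
⇒ F over [I-1,I-2,II-1,II-2,III-1]: 37 consistent
Z/I-1 un ·: ZZ|Zz
Z/I-2 un ·: ZZ|Zz
Z/II-1 un I-1×I-2: ZZ|Zz
Z/II-2 ? ·: ZZ|Zz|zz
Z/III-1 ? II-2×II-1: ZZ|Zz|zz
⇒ Z over [I-1,I-2,II-1,II-2,III-1]: 37 consistent

II-2 ∈ {Cc FF ZZ, Cc FF Zz, Cc FF zz, Cc Ff ZZ, Cc Ff Zz, Cc Ff zz, cc FF ZZ, cc FF Zz, cc FF zz, cc Ff ZZ, cc Ff Zz, cc Ff zz}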